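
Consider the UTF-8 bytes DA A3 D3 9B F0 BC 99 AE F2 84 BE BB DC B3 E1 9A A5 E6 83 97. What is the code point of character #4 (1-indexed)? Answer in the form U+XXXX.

U+84FBB

Offset 0: leading byte 0xDA = 11011010 → 2-byte char #1 = DA A3.
Offset 2: leading byte 0xD3 = 11010011 → 2-byte char #2 = D3 9B.
Offset 4: leading byte 0xF0 = 11110000 → 4-byte char #3 = F0 BC 99 AE.
Offset 8: leading byte 0xF2 = 11110010 → 4-byte char #4 = F2 84 BE BB.
Leading byte 0xF2 = 11110010 matches 11110xxx → 4-byte sequence.
Byte 1: 0xF2 = 11110010, payload 010 (3 bits).
Byte 2: 0x84 = 10000100 (10xxxxxx ✓), payload 000100.
Byte 3: 0xBE = 10111110 (10xxxxxx ✓), payload 111110.
Byte 4: 0xBB = 10111011 (10xxxxxx ✓), payload 111011.
Concatenate: 010000100111110111011 = 0x84FBB (21 bits → U+84FBB).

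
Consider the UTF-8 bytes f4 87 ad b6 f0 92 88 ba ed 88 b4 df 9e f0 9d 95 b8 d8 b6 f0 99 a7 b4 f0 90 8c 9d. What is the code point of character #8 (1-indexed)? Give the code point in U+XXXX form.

Offset 0: leading byte 0xF4 = 11110100 → 4-byte char #1 = F4 87 AD B6.
Offset 4: leading byte 0xF0 = 11110000 → 4-byte char #2 = F0 92 88 BA.
Offset 8: leading byte 0xED = 11101101 → 3-byte char #3 = ED 88 B4.
Offset 11: leading byte 0xDF = 11011111 → 2-byte char #4 = DF 9E.
Offset 13: leading byte 0xF0 = 11110000 → 4-byte char #5 = F0 9D 95 B8.
Offset 17: leading byte 0xD8 = 11011000 → 2-byte char #6 = D8 B6.
Offset 19: leading byte 0xF0 = 11110000 → 4-byte char #7 = F0 99 A7 B4.
Offset 23: leading byte 0xF0 = 11110000 → 4-byte char #8 = F0 90 8C 9D.
Leading byte 0xF0 = 11110000 matches 11110xxx → 4-byte sequence.
Byte 1: 0xF0 = 11110000, payload 000 (3 bits).
Byte 2: 0x90 = 10010000 (10xxxxxx ✓), payload 010000.
Byte 3: 0x8C = 10001100 (10xxxxxx ✓), payload 001100.
Byte 4: 0x9D = 10011101 (10xxxxxx ✓), payload 011101.
Concatenate: 000010000001100011101 = 0x1031D (21 bits → U+1031D).

U+1031D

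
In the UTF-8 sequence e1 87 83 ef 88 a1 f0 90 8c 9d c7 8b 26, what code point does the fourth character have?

U+01CB

Offset 0: leading byte 0xE1 = 11100001 → 3-byte char #1 = E1 87 83.
Offset 3: leading byte 0xEF = 11101111 → 3-byte char #2 = EF 88 A1.
Offset 6: leading byte 0xF0 = 11110000 → 4-byte char #3 = F0 90 8C 9D.
Offset 10: leading byte 0xC7 = 11000111 → 2-byte char #4 = C7 8B.
Leading byte 0xC7 = 11000111 matches 110xxxxx → 2-byte sequence.
Byte 1: 0xC7 = 11000111, payload 00111 (5 bits).
Byte 2: 0x8B = 10001011 (10xxxxxx ✓), payload 001011.
Concatenate: 00111001011 = 0x1CB (11 bits → U+01CB).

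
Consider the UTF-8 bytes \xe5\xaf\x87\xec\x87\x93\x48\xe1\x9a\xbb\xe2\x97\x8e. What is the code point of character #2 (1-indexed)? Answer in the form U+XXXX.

U+C1D3

Offset 0: leading byte 0xE5 = 11100101 → 3-byte char #1 = E5 AF 87.
Offset 3: leading byte 0xEC = 11101100 → 3-byte char #2 = EC 87 93.
Leading byte 0xEC = 11101100 matches 1110xxxx → 3-byte sequence.
Byte 1: 0xEC = 11101100, payload 1100 (4 bits).
Byte 2: 0x87 = 10000111 (10xxxxxx ✓), payload 000111.
Byte 3: 0x93 = 10010011 (10xxxxxx ✓), payload 010011.
Concatenate: 1100000111010011 = 0xC1D3 (16 bits → U+C1D3).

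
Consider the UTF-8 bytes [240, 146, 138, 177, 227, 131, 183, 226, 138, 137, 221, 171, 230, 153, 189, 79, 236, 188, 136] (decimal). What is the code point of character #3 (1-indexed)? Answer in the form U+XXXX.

Offset 0: leading byte 0xF0 = 11110000 → 4-byte char #1 = F0 92 8A B1.
Offset 4: leading byte 0xE3 = 11100011 → 3-byte char #2 = E3 83 B7.
Offset 7: leading byte 0xE2 = 11100010 → 3-byte char #3 = E2 8A 89.
Leading byte 0xE2 = 11100010 matches 1110xxxx → 3-byte sequence.
Byte 1: 0xE2 = 11100010, payload 0010 (4 bits).
Byte 2: 0x8A = 10001010 (10xxxxxx ✓), payload 001010.
Byte 3: 0x89 = 10001001 (10xxxxxx ✓), payload 001001.
Concatenate: 0010001010001001 = 0x2289 (16 bits → U+2289).

U+2289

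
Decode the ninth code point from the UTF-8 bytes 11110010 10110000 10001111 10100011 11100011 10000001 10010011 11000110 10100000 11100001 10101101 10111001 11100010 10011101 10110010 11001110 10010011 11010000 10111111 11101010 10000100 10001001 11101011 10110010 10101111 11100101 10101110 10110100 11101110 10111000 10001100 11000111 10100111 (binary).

U+BCAF

Offset 0: leading byte 0xF2 = 11110010 → 4-byte char #1 = F2 B0 8F A3.
Offset 4: leading byte 0xE3 = 11100011 → 3-byte char #2 = E3 81 93.
Offset 7: leading byte 0xC6 = 11000110 → 2-byte char #3 = C6 A0.
Offset 9: leading byte 0xE1 = 11100001 → 3-byte char #4 = E1 AD B9.
Offset 12: leading byte 0xE2 = 11100010 → 3-byte char #5 = E2 9D B2.
Offset 15: leading byte 0xCE = 11001110 → 2-byte char #6 = CE 93.
Offset 17: leading byte 0xD0 = 11010000 → 2-byte char #7 = D0 BF.
Offset 19: leading byte 0xEA = 11101010 → 3-byte char #8 = EA 84 89.
Offset 22: leading byte 0xEB = 11101011 → 3-byte char #9 = EB B2 AF.
Leading byte 0xEB = 11101011 matches 1110xxxx → 3-byte sequence.
Byte 1: 0xEB = 11101011, payload 1011 (4 bits).
Byte 2: 0xB2 = 10110010 (10xxxxxx ✓), payload 110010.
Byte 3: 0xAF = 10101111 (10xxxxxx ✓), payload 101111.
Concatenate: 1011110010101111 = 0xBCAF (16 bits → U+BCAF).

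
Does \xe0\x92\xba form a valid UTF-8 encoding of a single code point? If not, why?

Leading byte 0xE0 = 11100000 → 3-byte form.
Continuation bytes all match 10xxxxxx. Payload decodes to 0x4BA.
But 0x4BA < 0x800, the minimum for a 3-byte sequence — this is an overlong encoding.

invalid (overlong encoding)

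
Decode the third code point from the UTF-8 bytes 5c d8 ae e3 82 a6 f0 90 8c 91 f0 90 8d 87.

U+30A6

Offset 0: leading byte 0x5C = 01011100 → 1-byte char #1 = 5C.
Offset 1: leading byte 0xD8 = 11011000 → 2-byte char #2 = D8 AE.
Offset 3: leading byte 0xE3 = 11100011 → 3-byte char #3 = E3 82 A6.
Leading byte 0xE3 = 11100011 matches 1110xxxx → 3-byte sequence.
Byte 1: 0xE3 = 11100011, payload 0011 (4 bits).
Byte 2: 0x82 = 10000010 (10xxxxxx ✓), payload 000010.
Byte 3: 0xA6 = 10100110 (10xxxxxx ✓), payload 100110.
Concatenate: 0011000010100110 = 0x30A6 (16 bits → U+30A6).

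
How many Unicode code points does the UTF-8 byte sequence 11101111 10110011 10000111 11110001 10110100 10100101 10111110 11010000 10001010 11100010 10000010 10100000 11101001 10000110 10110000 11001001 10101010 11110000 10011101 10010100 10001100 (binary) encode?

Byte at offset 0: 0xEF = 11101111 → 3-byte char (#1). Advance 3.
Byte at offset 3: 0xF1 = 11110001 → 4-byte char (#2). Advance 4.
Byte at offset 7: 0xD0 = 11010000 → 2-byte char (#3). Advance 2.
Byte at offset 9: 0xE2 = 11100010 → 3-byte char (#4). Advance 3.
Byte at offset 12: 0xE9 = 11101001 → 3-byte char (#5). Advance 3.
Byte at offset 15: 0xC9 = 11001001 → 2-byte char (#6). Advance 2.
Byte at offset 17: 0xF0 = 11110000 → 4-byte char (#7). Advance 4.
Reached end at offset 21 after 7 code points.

7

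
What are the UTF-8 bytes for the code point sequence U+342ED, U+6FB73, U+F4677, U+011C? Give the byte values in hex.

U+342ED: 4-byte form → F0 B4 8B AD.
U+6FB73: 4-byte form → F1 AF AD B3.
U+F4677: 4-byte form → F3 B4 99 B7.
U+011C: 2-byte form → C4 9C.
Concatenated (14 bytes): F0 B4 8B AD F1 AF AD B3 F3 B4 99 B7 C4 9C.

F0 B4 8B AD F1 AF AD B3 F3 B4 99 B7 C4 9C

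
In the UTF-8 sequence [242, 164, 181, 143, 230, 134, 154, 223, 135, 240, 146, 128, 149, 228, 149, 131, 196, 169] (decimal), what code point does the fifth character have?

Offset 0: leading byte 0xF2 = 11110010 → 4-byte char #1 = F2 A4 B5 8F.
Offset 4: leading byte 0xE6 = 11100110 → 3-byte char #2 = E6 86 9A.
Offset 7: leading byte 0xDF = 11011111 → 2-byte char #3 = DF 87.
Offset 9: leading byte 0xF0 = 11110000 → 4-byte char #4 = F0 92 80 95.
Offset 13: leading byte 0xE4 = 11100100 → 3-byte char #5 = E4 95 83.
Leading byte 0xE4 = 11100100 matches 1110xxxx → 3-byte sequence.
Byte 1: 0xE4 = 11100100, payload 0100 (4 bits).
Byte 2: 0x95 = 10010101 (10xxxxxx ✓), payload 010101.
Byte 3: 0x83 = 10000011 (10xxxxxx ✓), payload 000011.
Concatenate: 0100010101000011 = 0x4543 (16 bits → U+4543).

U+4543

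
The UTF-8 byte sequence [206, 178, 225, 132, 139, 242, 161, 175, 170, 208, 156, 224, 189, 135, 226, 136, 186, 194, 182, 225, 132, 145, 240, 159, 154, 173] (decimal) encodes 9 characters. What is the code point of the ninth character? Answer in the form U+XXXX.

Offset 0: leading byte 0xCE = 11001110 → 2-byte char #1 = CE B2.
Offset 2: leading byte 0xE1 = 11100001 → 3-byte char #2 = E1 84 8B.
Offset 5: leading byte 0xF2 = 11110010 → 4-byte char #3 = F2 A1 AF AA.
Offset 9: leading byte 0xD0 = 11010000 → 2-byte char #4 = D0 9C.
Offset 11: leading byte 0xE0 = 11100000 → 3-byte char #5 = E0 BD 87.
Offset 14: leading byte 0xE2 = 11100010 → 3-byte char #6 = E2 88 BA.
Offset 17: leading byte 0xC2 = 11000010 → 2-byte char #7 = C2 B6.
Offset 19: leading byte 0xE1 = 11100001 → 3-byte char #8 = E1 84 91.
Offset 22: leading byte 0xF0 = 11110000 → 4-byte char #9 = F0 9F 9A AD.
Leading byte 0xF0 = 11110000 matches 11110xxx → 4-byte sequence.
Byte 1: 0xF0 = 11110000, payload 000 (3 bits).
Byte 2: 0x9F = 10011111 (10xxxxxx ✓), payload 011111.
Byte 3: 0x9A = 10011010 (10xxxxxx ✓), payload 011010.
Byte 4: 0xAD = 10101101 (10xxxxxx ✓), payload 101101.
Concatenate: 000011111011010101101 = 0x1F6AD (21 bits → U+1F6AD).

U+1F6AD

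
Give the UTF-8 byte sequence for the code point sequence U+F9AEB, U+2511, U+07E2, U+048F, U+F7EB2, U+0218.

U+F9AEB: 4-byte form → F3 B9 AB AB.
U+2511: 3-byte form → E2 94 91.
U+07E2: 2-byte form → DF A2.
U+048F: 2-byte form → D2 8F.
U+F7EB2: 4-byte form → F3 B7 BA B2.
U+0218: 2-byte form → C8 98.
Concatenated (17 bytes): F3 B9 AB AB E2 94 91 DF A2 D2 8F F3 B7 BA B2 C8 98.

F3 B9 AB AB E2 94 91 DF A2 D2 8F F3 B7 BA B2 C8 98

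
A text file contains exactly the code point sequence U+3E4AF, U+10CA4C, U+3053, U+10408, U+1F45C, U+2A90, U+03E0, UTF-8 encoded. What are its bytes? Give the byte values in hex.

U+3E4AF: 4-byte form → F0 BE 92 AF.
U+10CA4C: 4-byte form → F4 8C A9 8C.
U+3053: 3-byte form → E3 81 93.
U+10408: 4-byte form → F0 90 90 88.
U+1F45C: 4-byte form → F0 9F 91 9C.
U+2A90: 3-byte form → E2 AA 90.
U+03E0: 2-byte form → CF A0.
Concatenated (24 bytes): F0 BE 92 AF F4 8C A9 8C E3 81 93 F0 90 90 88 F0 9F 91 9C E2 AA 90 CF A0.

F0 BE 92 AF F4 8C A9 8C E3 81 93 F0 90 90 88 F0 9F 91 9C E2 AA 90 CF A0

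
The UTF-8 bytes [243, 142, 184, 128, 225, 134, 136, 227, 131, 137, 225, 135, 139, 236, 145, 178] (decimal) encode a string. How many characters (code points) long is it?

Byte at offset 0: 0xF3 = 11110011 → 4-byte char (#1). Advance 4.
Byte at offset 4: 0xE1 = 11100001 → 3-byte char (#2). Advance 3.
Byte at offset 7: 0xE3 = 11100011 → 3-byte char (#3). Advance 3.
Byte at offset 10: 0xE1 = 11100001 → 3-byte char (#4). Advance 3.
Byte at offset 13: 0xEC = 11101100 → 3-byte char (#5). Advance 3.
Reached end at offset 16 after 5 code points.

5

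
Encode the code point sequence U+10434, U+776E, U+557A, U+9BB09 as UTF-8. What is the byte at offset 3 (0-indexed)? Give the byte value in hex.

0xB4

U+10434 → 4-byte form F0 90 90 B4 at offsets 0–3.
Offset 3 falls in char 1's range; it's byte 4 of F0 90 90 B4 = 0xB4.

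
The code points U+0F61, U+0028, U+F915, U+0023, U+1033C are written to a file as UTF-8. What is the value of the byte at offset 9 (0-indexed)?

0x90

U+0F61 → 3-byte form E0 BD A1 at offsets 0–2.
U+0028 → 1-byte form 28 at offsets 3–3.
U+F915 → 3-byte form EF A4 95 at offsets 4–6.
U+0023 → 1-byte form 23 at offsets 7–7.
U+1033C → 4-byte form F0 90 8C BC at offsets 8–11.
Offset 9 falls in char 5's range; it's byte 2 of F0 90 8C BC = 0x90.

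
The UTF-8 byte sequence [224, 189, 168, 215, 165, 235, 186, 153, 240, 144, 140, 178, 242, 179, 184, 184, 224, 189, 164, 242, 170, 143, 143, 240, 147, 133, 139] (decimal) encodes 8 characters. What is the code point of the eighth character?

U+1314B

Offset 0: leading byte 0xE0 = 11100000 → 3-byte char #1 = E0 BD A8.
Offset 3: leading byte 0xD7 = 11010111 → 2-byte char #2 = D7 A5.
Offset 5: leading byte 0xEB = 11101011 → 3-byte char #3 = EB BA 99.
Offset 8: leading byte 0xF0 = 11110000 → 4-byte char #4 = F0 90 8C B2.
Offset 12: leading byte 0xF2 = 11110010 → 4-byte char #5 = F2 B3 B8 B8.
Offset 16: leading byte 0xE0 = 11100000 → 3-byte char #6 = E0 BD A4.
Offset 19: leading byte 0xF2 = 11110010 → 4-byte char #7 = F2 AA 8F 8F.
Offset 23: leading byte 0xF0 = 11110000 → 4-byte char #8 = F0 93 85 8B.
Leading byte 0xF0 = 11110000 matches 11110xxx → 4-byte sequence.
Byte 1: 0xF0 = 11110000, payload 000 (3 bits).
Byte 2: 0x93 = 10010011 (10xxxxxx ✓), payload 010011.
Byte 3: 0x85 = 10000101 (10xxxxxx ✓), payload 000101.
Byte 4: 0x8B = 10001011 (10xxxxxx ✓), payload 001011.
Concatenate: 000010011000101001011 = 0x1314B (21 bits → U+1314B).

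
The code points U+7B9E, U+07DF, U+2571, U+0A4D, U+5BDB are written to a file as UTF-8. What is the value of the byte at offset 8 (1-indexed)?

1-indexed offset 8 is 0-indexed offset 7.
U+7B9E → 3-byte form E7 AE 9E at offsets 0–2.
U+07DF → 2-byte form DF 9F at offsets 3–4.
U+2571 → 3-byte form E2 95 B1 at offsets 5–7.
Offset 7 falls in char 3's range; it's byte 3 of E2 95 B1 = 0xB1.

0xB1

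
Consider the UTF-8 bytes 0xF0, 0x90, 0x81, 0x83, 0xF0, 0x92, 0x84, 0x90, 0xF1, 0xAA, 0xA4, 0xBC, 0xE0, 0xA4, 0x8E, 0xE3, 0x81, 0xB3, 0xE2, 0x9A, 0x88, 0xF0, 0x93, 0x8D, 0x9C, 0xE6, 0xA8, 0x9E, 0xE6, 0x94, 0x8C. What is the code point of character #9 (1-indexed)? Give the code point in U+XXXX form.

U+650C

Offset 0: leading byte 0xF0 = 11110000 → 4-byte char #1 = F0 90 81 83.
Offset 4: leading byte 0xF0 = 11110000 → 4-byte char #2 = F0 92 84 90.
Offset 8: leading byte 0xF1 = 11110001 → 4-byte char #3 = F1 AA A4 BC.
Offset 12: leading byte 0xE0 = 11100000 → 3-byte char #4 = E0 A4 8E.
Offset 15: leading byte 0xE3 = 11100011 → 3-byte char #5 = E3 81 B3.
Offset 18: leading byte 0xE2 = 11100010 → 3-byte char #6 = E2 9A 88.
Offset 21: leading byte 0xF0 = 11110000 → 4-byte char #7 = F0 93 8D 9C.
Offset 25: leading byte 0xE6 = 11100110 → 3-byte char #8 = E6 A8 9E.
Offset 28: leading byte 0xE6 = 11100110 → 3-byte char #9 = E6 94 8C.
Leading byte 0xE6 = 11100110 matches 1110xxxx → 3-byte sequence.
Byte 1: 0xE6 = 11100110, payload 0110 (4 bits).
Byte 2: 0x94 = 10010100 (10xxxxxx ✓), payload 010100.
Byte 3: 0x8C = 10001100 (10xxxxxx ✓), payload 001100.
Concatenate: 0110010100001100 = 0x650C (16 bits → U+650C).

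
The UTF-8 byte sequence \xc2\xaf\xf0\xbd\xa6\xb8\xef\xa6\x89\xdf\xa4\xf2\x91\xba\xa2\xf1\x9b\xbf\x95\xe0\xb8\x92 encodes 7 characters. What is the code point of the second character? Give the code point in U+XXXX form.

Offset 0: leading byte 0xC2 = 11000010 → 2-byte char #1 = C2 AF.
Offset 2: leading byte 0xF0 = 11110000 → 4-byte char #2 = F0 BD A6 B8.
Leading byte 0xF0 = 11110000 matches 11110xxx → 4-byte sequence.
Byte 1: 0xF0 = 11110000, payload 000 (3 bits).
Byte 2: 0xBD = 10111101 (10xxxxxx ✓), payload 111101.
Byte 3: 0xA6 = 10100110 (10xxxxxx ✓), payload 100110.
Byte 4: 0xB8 = 10111000 (10xxxxxx ✓), payload 111000.
Concatenate: 000111101100110111000 = 0x3D9B8 (21 bits → U+3D9B8).

U+3D9B8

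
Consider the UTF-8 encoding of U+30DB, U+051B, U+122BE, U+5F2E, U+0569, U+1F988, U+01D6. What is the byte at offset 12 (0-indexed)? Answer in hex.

0xD5

U+30DB → 3-byte form E3 83 9B at offsets 0–2.
U+051B → 2-byte form D4 9B at offsets 3–4.
U+122BE → 4-byte form F0 92 8A BE at offsets 5–8.
U+5F2E → 3-byte form E5 BC AE at offsets 9–11.
U+0569 → 2-byte form D5 A9 at offsets 12–13.
Offset 12 falls in char 5's range; it's byte 1 of D5 A9 = 0xD5.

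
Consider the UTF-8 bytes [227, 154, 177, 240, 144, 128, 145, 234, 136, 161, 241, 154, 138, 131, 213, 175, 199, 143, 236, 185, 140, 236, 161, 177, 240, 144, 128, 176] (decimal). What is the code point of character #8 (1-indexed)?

Offset 0: leading byte 0xE3 = 11100011 → 3-byte char #1 = E3 9A B1.
Offset 3: leading byte 0xF0 = 11110000 → 4-byte char #2 = F0 90 80 91.
Offset 7: leading byte 0xEA = 11101010 → 3-byte char #3 = EA 88 A1.
Offset 10: leading byte 0xF1 = 11110001 → 4-byte char #4 = F1 9A 8A 83.
Offset 14: leading byte 0xD5 = 11010101 → 2-byte char #5 = D5 AF.
Offset 16: leading byte 0xC7 = 11000111 → 2-byte char #6 = C7 8F.
Offset 18: leading byte 0xEC = 11101100 → 3-byte char #7 = EC B9 8C.
Offset 21: leading byte 0xEC = 11101100 → 3-byte char #8 = EC A1 B1.
Leading byte 0xEC = 11101100 matches 1110xxxx → 3-byte sequence.
Byte 1: 0xEC = 11101100, payload 1100 (4 bits).
Byte 2: 0xA1 = 10100001 (10xxxxxx ✓), payload 100001.
Byte 3: 0xB1 = 10110001 (10xxxxxx ✓), payload 110001.
Concatenate: 1100100001110001 = 0xC871 (16 bits → U+C871).

U+C871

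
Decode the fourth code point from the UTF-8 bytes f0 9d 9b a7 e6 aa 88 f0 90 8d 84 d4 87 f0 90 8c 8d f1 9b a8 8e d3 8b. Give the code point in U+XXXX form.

Offset 0: leading byte 0xF0 = 11110000 → 4-byte char #1 = F0 9D 9B A7.
Offset 4: leading byte 0xE6 = 11100110 → 3-byte char #2 = E6 AA 88.
Offset 7: leading byte 0xF0 = 11110000 → 4-byte char #3 = F0 90 8D 84.
Offset 11: leading byte 0xD4 = 11010100 → 2-byte char #4 = D4 87.
Leading byte 0xD4 = 11010100 matches 110xxxxx → 2-byte sequence.
Byte 1: 0xD4 = 11010100, payload 10100 (5 bits).
Byte 2: 0x87 = 10000111 (10xxxxxx ✓), payload 000111.
Concatenate: 10100000111 = 0x507 (11 bits → U+0507).

U+0507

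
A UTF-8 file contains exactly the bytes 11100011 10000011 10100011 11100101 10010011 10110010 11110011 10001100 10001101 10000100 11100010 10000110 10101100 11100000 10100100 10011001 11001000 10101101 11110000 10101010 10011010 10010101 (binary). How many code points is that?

7

Byte at offset 0: 0xE3 = 11100011 → 3-byte char (#1). Advance 3.
Byte at offset 3: 0xE5 = 11100101 → 3-byte char (#2). Advance 3.
Byte at offset 6: 0xF3 = 11110011 → 4-byte char (#3). Advance 4.
Byte at offset 10: 0xE2 = 11100010 → 3-byte char (#4). Advance 3.
Byte at offset 13: 0xE0 = 11100000 → 3-byte char (#5). Advance 3.
Byte at offset 16: 0xC8 = 11001000 → 2-byte char (#6). Advance 2.
Byte at offset 18: 0xF0 = 11110000 → 4-byte char (#7). Advance 4.
Reached end at offset 22 after 7 code points.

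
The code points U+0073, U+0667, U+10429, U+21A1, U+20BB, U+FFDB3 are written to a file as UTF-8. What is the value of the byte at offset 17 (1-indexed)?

1-indexed offset 17 is 0-indexed offset 16.
U+0073 → 1-byte form 73 at offsets 0–0.
U+0667 → 2-byte form D9 A7 at offsets 1–2.
U+10429 → 4-byte form F0 90 90 A9 at offsets 3–6.
U+21A1 → 3-byte form E2 86 A1 at offsets 7–9.
U+20BB → 3-byte form E2 82 BB at offsets 10–12.
U+FFDB3 → 4-byte form F3 BF B6 B3 at offsets 13–16.
Offset 16 falls in char 6's range; it's byte 4 of F3 BF B6 B3 = 0xB3.

0xB3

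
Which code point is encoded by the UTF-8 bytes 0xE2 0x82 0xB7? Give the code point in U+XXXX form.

U+20B7

Leading byte 0xE2 = 11100010 matches 1110xxxx → 3-byte sequence.
Byte 1: 0xE2 = 11100010, payload 0010 (4 bits).
Byte 2: 0x82 = 10000010 (10xxxxxx ✓), payload 000010.
Byte 3: 0xB7 = 10110111 (10xxxxxx ✓), payload 110111.
Concatenate: 0010000010110111 = 0x20B7 (16 bits → U+20B7).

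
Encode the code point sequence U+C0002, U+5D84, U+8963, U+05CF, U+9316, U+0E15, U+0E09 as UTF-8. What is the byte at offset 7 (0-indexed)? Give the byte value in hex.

U+C0002 → 4-byte form F3 80 80 82 at offsets 0–3.
U+5D84 → 3-byte form E5 B6 84 at offsets 4–6.
U+8963 → 3-byte form E8 A5 A3 at offsets 7–9.
Offset 7 falls in char 3's range; it's byte 1 of E8 A5 A3 = 0xE8.

0xE8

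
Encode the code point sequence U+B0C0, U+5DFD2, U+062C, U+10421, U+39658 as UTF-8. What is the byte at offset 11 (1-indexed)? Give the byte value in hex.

0x90

1-indexed offset 11 is 0-indexed offset 10.
U+B0C0 → 3-byte form EB 83 80 at offsets 0–2.
U+5DFD2 → 4-byte form F1 9D BF 92 at offsets 3–6.
U+062C → 2-byte form D8 AC at offsets 7–8.
U+10421 → 4-byte form F0 90 90 A1 at offsets 9–12.
Offset 10 falls in char 4's range; it's byte 2 of F0 90 90 A1 = 0x90.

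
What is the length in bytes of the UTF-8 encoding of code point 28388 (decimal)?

3

U+6EE4 = 0x6EE4. UTF-8 uses 1 byte below 0x80, 2 below 0x800, 3 below 0x10000, 4 up to 0x10FFFF. 0x6EE4 is in U+0800–U+FFFF → 3 bytes.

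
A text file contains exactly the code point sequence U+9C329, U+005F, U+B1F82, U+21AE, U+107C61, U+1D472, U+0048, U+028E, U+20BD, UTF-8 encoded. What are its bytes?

F2 9C 8C A9 5F F2 B1 BE 82 E2 86 AE F4 87 B1 A1 F0 9D 91 B2 48 CA 8E E2 82 BD

U+9C329: 4-byte form → F2 9C 8C A9.
U+005F: 1-byte form → 5F.
U+B1F82: 4-byte form → F2 B1 BE 82.
U+21AE: 3-byte form → E2 86 AE.
U+107C61: 4-byte form → F4 87 B1 A1.
U+1D472: 4-byte form → F0 9D 91 B2.
U+0048: 1-byte form → 48.
U+028E: 2-byte form → CA 8E.
U+20BD: 3-byte form → E2 82 BD.
Concatenated (26 bytes): F2 9C 8C A9 5F F2 B1 BE 82 E2 86 AE F4 87 B1 A1 F0 9D 91 B2 48 CA 8E E2 82 BD.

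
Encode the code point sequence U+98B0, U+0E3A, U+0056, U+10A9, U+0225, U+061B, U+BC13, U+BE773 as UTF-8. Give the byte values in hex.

U+98B0: 3-byte form → E9 A2 B0.
U+0E3A: 3-byte form → E0 B8 BA.
U+0056: 1-byte form → 56.
U+10A9: 3-byte form → E1 82 A9.
U+0225: 2-byte form → C8 A5.
U+061B: 2-byte form → D8 9B.
U+BC13: 3-byte form → EB B0 93.
U+BE773: 4-byte form → F2 BE 9D B3.
Concatenated (21 bytes): E9 A2 B0 E0 B8 BA 56 E1 82 A9 C8 A5 D8 9B EB B0 93 F2 BE 9D B3.

E9 A2 B0 E0 B8 BA 56 E1 82 A9 C8 A5 D8 9B EB B0 93 F2 BE 9D B3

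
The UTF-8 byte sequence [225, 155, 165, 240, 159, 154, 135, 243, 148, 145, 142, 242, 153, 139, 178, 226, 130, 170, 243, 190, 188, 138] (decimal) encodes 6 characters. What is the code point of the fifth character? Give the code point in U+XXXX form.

Offset 0: leading byte 0xE1 = 11100001 → 3-byte char #1 = E1 9B A5.
Offset 3: leading byte 0xF0 = 11110000 → 4-byte char #2 = F0 9F 9A 87.
Offset 7: leading byte 0xF3 = 11110011 → 4-byte char #3 = F3 94 91 8E.
Offset 11: leading byte 0xF2 = 11110010 → 4-byte char #4 = F2 99 8B B2.
Offset 15: leading byte 0xE2 = 11100010 → 3-byte char #5 = E2 82 AA.
Leading byte 0xE2 = 11100010 matches 1110xxxx → 3-byte sequence.
Byte 1: 0xE2 = 11100010, payload 0010 (4 bits).
Byte 2: 0x82 = 10000010 (10xxxxxx ✓), payload 000010.
Byte 3: 0xAA = 10101010 (10xxxxxx ✓), payload 101010.
Concatenate: 0010000010101010 = 0x20AA (16 bits → U+20AA).

U+20AA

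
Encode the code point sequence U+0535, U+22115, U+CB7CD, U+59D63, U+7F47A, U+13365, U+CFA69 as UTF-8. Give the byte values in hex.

D4 B5 F0 A2 84 95 F3 8B 9F 8D F1 99 B5 A3 F1 BF 91 BA F0 93 8D A5 F3 8F A9 A9

U+0535: 2-byte form → D4 B5.
U+22115: 4-byte form → F0 A2 84 95.
U+CB7CD: 4-byte form → F3 8B 9F 8D.
U+59D63: 4-byte form → F1 99 B5 A3.
U+7F47A: 4-byte form → F1 BF 91 BA.
U+13365: 4-byte form → F0 93 8D A5.
U+CFA69: 4-byte form → F3 8F A9 A9.
Concatenated (26 bytes): D4 B5 F0 A2 84 95 F3 8B 9F 8D F1 99 B5 A3 F1 BF 91 BA F0 93 8D A5 F3 8F A9 A9.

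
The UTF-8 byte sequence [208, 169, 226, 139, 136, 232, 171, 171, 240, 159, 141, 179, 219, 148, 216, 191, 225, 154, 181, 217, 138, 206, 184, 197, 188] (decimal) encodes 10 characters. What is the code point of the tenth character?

Offset 0: leading byte 0xD0 = 11010000 → 2-byte char #1 = D0 A9.
Offset 2: leading byte 0xE2 = 11100010 → 3-byte char #2 = E2 8B 88.
Offset 5: leading byte 0xE8 = 11101000 → 3-byte char #3 = E8 AB AB.
Offset 8: leading byte 0xF0 = 11110000 → 4-byte char #4 = F0 9F 8D B3.
Offset 12: leading byte 0xDB = 11011011 → 2-byte char #5 = DB 94.
Offset 14: leading byte 0xD8 = 11011000 → 2-byte char #6 = D8 BF.
Offset 16: leading byte 0xE1 = 11100001 → 3-byte char #7 = E1 9A B5.
Offset 19: leading byte 0xD9 = 11011001 → 2-byte char #8 = D9 8A.
Offset 21: leading byte 0xCE = 11001110 → 2-byte char #9 = CE B8.
Offset 23: leading byte 0xC5 = 11000101 → 2-byte char #10 = C5 BC.
Leading byte 0xC5 = 11000101 matches 110xxxxx → 2-byte sequence.
Byte 1: 0xC5 = 11000101, payload 00101 (5 bits).
Byte 2: 0xBC = 10111100 (10xxxxxx ✓), payload 111100.
Concatenate: 00101111100 = 0x17C (11 bits → U+017C).

U+017C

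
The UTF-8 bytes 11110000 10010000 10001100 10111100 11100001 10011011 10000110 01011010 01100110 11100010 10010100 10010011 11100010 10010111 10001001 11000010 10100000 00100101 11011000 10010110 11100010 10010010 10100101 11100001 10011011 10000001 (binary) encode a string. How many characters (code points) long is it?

Byte at offset 0: 0xF0 = 11110000 → 4-byte char (#1). Advance 4.
Byte at offset 4: 0xE1 = 11100001 → 3-byte char (#2). Advance 3.
Byte at offset 7: 0x5A = 01011010 → 1-byte char (#3). Advance 1.
Byte at offset 8: 0x66 = 01100110 → 1-byte char (#4). Advance 1.
Byte at offset 9: 0xE2 = 11100010 → 3-byte char (#5). Advance 3.
Byte at offset 12: 0xE2 = 11100010 → 3-byte char (#6). Advance 3.
Byte at offset 15: 0xC2 = 11000010 → 2-byte char (#7). Advance 2.
Byte at offset 17: 0x25 = 00100101 → 1-byte char (#8). Advance 1.
Byte at offset 18: 0xD8 = 11011000 → 2-byte char (#9). Advance 2.
Byte at offset 20: 0xE2 = 11100010 → 3-byte char (#10). Advance 3.
Byte at offset 23: 0xE1 = 11100001 → 3-byte char (#11). Advance 3.
Reached end at offset 26 after 11 code points.

11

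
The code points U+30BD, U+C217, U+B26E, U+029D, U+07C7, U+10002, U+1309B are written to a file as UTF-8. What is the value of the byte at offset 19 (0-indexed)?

0x82

U+30BD → 3-byte form E3 82 BD at offsets 0–2.
U+C217 → 3-byte form EC 88 97 at offsets 3–5.
U+B26E → 3-byte form EB 89 AE at offsets 6–8.
U+029D → 2-byte form CA 9D at offsets 9–10.
U+07C7 → 2-byte form DF 87 at offsets 11–12.
U+10002 → 4-byte form F0 90 80 82 at offsets 13–16.
U+1309B → 4-byte form F0 93 82 9B at offsets 17–20.
Offset 19 falls in char 7's range; it's byte 3 of F0 93 82 9B = 0x82.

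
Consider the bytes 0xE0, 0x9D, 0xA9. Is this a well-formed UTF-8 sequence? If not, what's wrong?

invalid (overlong encoding)

Leading byte 0xE0 = 11100000 → 3-byte form.
Continuation bytes all match 10xxxxxx. Payload decodes to 0x769.
But 0x769 < 0x800, the minimum for a 3-byte sequence — this is an overlong encoding.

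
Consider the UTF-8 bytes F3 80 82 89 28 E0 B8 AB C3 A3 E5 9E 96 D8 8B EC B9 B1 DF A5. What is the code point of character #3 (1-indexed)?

U+0E2B

Offset 0: leading byte 0xF3 = 11110011 → 4-byte char #1 = F3 80 82 89.
Offset 4: leading byte 0x28 = 00101000 → 1-byte char #2 = 28.
Offset 5: leading byte 0xE0 = 11100000 → 3-byte char #3 = E0 B8 AB.
Leading byte 0xE0 = 11100000 matches 1110xxxx → 3-byte sequence.
Byte 1: 0xE0 = 11100000, payload 0000 (4 bits).
Byte 2: 0xB8 = 10111000 (10xxxxxx ✓), payload 111000.
Byte 3: 0xAB = 10101011 (10xxxxxx ✓), payload 101011.
Concatenate: 0000111000101011 = 0xE2B (16 bits → U+0E2B).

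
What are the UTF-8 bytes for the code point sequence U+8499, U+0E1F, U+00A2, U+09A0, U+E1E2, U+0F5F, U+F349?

E8 92 99 E0 B8 9F C2 A2 E0 A6 A0 EE 87 A2 E0 BD 9F EF 8D 89

U+8499: 3-byte form → E8 92 99.
U+0E1F: 3-byte form → E0 B8 9F.
U+00A2: 2-byte form → C2 A2.
U+09A0: 3-byte form → E0 A6 A0.
U+E1E2: 3-byte form → EE 87 A2.
U+0F5F: 3-byte form → E0 BD 9F.
U+F349: 3-byte form → EF 8D 89.
Concatenated (20 bytes): E8 92 99 E0 B8 9F C2 A2 E0 A6 A0 EE 87 A2 E0 BD 9F EF 8D 89.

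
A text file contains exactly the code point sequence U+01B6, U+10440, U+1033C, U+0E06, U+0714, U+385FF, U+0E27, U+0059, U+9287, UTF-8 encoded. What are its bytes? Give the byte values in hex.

C6 B6 F0 90 91 80 F0 90 8C BC E0 B8 86 DC 94 F0 B8 97 BF E0 B8 A7 59 E9 8A 87

U+01B6: 2-byte form → C6 B6.
U+10440: 4-byte form → F0 90 91 80.
U+1033C: 4-byte form → F0 90 8C BC.
U+0E06: 3-byte form → E0 B8 86.
U+0714: 2-byte form → DC 94.
U+385FF: 4-byte form → F0 B8 97 BF.
U+0E27: 3-byte form → E0 B8 A7.
U+0059: 1-byte form → 59.
U+9287: 3-byte form → E9 8A 87.
Concatenated (26 bytes): C6 B6 F0 90 91 80 F0 90 8C BC E0 B8 86 DC 94 F0 B8 97 BF E0 B8 A7 59 E9 8A 87.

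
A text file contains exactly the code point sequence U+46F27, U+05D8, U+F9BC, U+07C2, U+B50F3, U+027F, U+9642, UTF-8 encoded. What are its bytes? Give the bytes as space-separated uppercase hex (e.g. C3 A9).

F1 86 BC A7 D7 98 EF A6 BC DF 82 F2 B5 83 B3 C9 BF E9 99 82

U+46F27: 4-byte form → F1 86 BC A7.
U+05D8: 2-byte form → D7 98.
U+F9BC: 3-byte form → EF A6 BC.
U+07C2: 2-byte form → DF 82.
U+B50F3: 4-byte form → F2 B5 83 B3.
U+027F: 2-byte form → C9 BF.
U+9642: 3-byte form → E9 99 82.
Concatenated (20 bytes): F1 86 BC A7 D7 98 EF A6 BC DF 82 F2 B5 83 B3 C9 BF E9 99 82.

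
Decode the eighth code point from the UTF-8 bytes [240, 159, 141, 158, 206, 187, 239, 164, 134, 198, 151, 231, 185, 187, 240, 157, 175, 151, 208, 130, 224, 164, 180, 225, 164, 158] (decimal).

Offset 0: leading byte 0xF0 = 11110000 → 4-byte char #1 = F0 9F 8D 9E.
Offset 4: leading byte 0xCE = 11001110 → 2-byte char #2 = CE BB.
Offset 6: leading byte 0xEF = 11101111 → 3-byte char #3 = EF A4 86.
Offset 9: leading byte 0xC6 = 11000110 → 2-byte char #4 = C6 97.
Offset 11: leading byte 0xE7 = 11100111 → 3-byte char #5 = E7 B9 BB.
Offset 14: leading byte 0xF0 = 11110000 → 4-byte char #6 = F0 9D AF 97.
Offset 18: leading byte 0xD0 = 11010000 → 2-byte char #7 = D0 82.
Offset 20: leading byte 0xE0 = 11100000 → 3-byte char #8 = E0 A4 B4.
Leading byte 0xE0 = 11100000 matches 1110xxxx → 3-byte sequence.
Byte 1: 0xE0 = 11100000, payload 0000 (4 bits).
Byte 2: 0xA4 = 10100100 (10xxxxxx ✓), payload 100100.
Byte 3: 0xB4 = 10110100 (10xxxxxx ✓), payload 110100.
Concatenate: 0000100100110100 = 0x934 (16 bits → U+0934).

U+0934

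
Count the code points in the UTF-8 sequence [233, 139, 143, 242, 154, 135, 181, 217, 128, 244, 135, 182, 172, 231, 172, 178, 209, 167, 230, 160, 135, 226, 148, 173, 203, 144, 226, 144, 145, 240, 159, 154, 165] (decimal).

11

Byte at offset 0: 0xE9 = 11101001 → 3-byte char (#1). Advance 3.
Byte at offset 3: 0xF2 = 11110010 → 4-byte char (#2). Advance 4.
Byte at offset 7: 0xD9 = 11011001 → 2-byte char (#3). Advance 2.
Byte at offset 9: 0xF4 = 11110100 → 4-byte char (#4). Advance 4.
Byte at offset 13: 0xE7 = 11100111 → 3-byte char (#5). Advance 3.
Byte at offset 16: 0xD1 = 11010001 → 2-byte char (#6). Advance 2.
Byte at offset 18: 0xE6 = 11100110 → 3-byte char (#7). Advance 3.
Byte at offset 21: 0xE2 = 11100010 → 3-byte char (#8). Advance 3.
Byte at offset 24: 0xCB = 11001011 → 2-byte char (#9). Advance 2.
Byte at offset 26: 0xE2 = 11100010 → 3-byte char (#10). Advance 3.
Byte at offset 29: 0xF0 = 11110000 → 4-byte char (#11). Advance 4.
Reached end at offset 33 after 11 code points.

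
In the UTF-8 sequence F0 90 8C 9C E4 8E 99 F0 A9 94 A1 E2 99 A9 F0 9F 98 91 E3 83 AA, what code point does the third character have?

Offset 0: leading byte 0xF0 = 11110000 → 4-byte char #1 = F0 90 8C 9C.
Offset 4: leading byte 0xE4 = 11100100 → 3-byte char #2 = E4 8E 99.
Offset 7: leading byte 0xF0 = 11110000 → 4-byte char #3 = F0 A9 94 A1.
Leading byte 0xF0 = 11110000 matches 11110xxx → 4-byte sequence.
Byte 1: 0xF0 = 11110000, payload 000 (3 bits).
Byte 2: 0xA9 = 10101001 (10xxxxxx ✓), payload 101001.
Byte 3: 0x94 = 10010100 (10xxxxxx ✓), payload 010100.
Byte 4: 0xA1 = 10100001 (10xxxxxx ✓), payload 100001.
Concatenate: 000101001010100100001 = 0x29521 (21 bits → U+29521).

U+29521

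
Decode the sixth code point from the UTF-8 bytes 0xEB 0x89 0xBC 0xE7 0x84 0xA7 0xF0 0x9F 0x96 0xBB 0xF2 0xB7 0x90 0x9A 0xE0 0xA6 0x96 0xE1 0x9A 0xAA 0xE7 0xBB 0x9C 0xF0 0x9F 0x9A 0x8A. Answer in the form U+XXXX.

Offset 0: leading byte 0xEB = 11101011 → 3-byte char #1 = EB 89 BC.
Offset 3: leading byte 0xE7 = 11100111 → 3-byte char #2 = E7 84 A7.
Offset 6: leading byte 0xF0 = 11110000 → 4-byte char #3 = F0 9F 96 BB.
Offset 10: leading byte 0xF2 = 11110010 → 4-byte char #4 = F2 B7 90 9A.
Offset 14: leading byte 0xE0 = 11100000 → 3-byte char #5 = E0 A6 96.
Offset 17: leading byte 0xE1 = 11100001 → 3-byte char #6 = E1 9A AA.
Leading byte 0xE1 = 11100001 matches 1110xxxx → 3-byte sequence.
Byte 1: 0xE1 = 11100001, payload 0001 (4 bits).
Byte 2: 0x9A = 10011010 (10xxxxxx ✓), payload 011010.
Byte 3: 0xAA = 10101010 (10xxxxxx ✓), payload 101010.
Concatenate: 0001011010101010 = 0x16AA (16 bits → U+16AA).

U+16AA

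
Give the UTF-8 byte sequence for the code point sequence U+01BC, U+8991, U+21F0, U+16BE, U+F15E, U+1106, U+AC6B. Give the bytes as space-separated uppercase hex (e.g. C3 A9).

U+01BC: 2-byte form → C6 BC.
U+8991: 3-byte form → E8 A6 91.
U+21F0: 3-byte form → E2 87 B0.
U+16BE: 3-byte form → E1 9A BE.
U+F15E: 3-byte form → EF 85 9E.
U+1106: 3-byte form → E1 84 86.
U+AC6B: 3-byte form → EA B1 AB.
Concatenated (20 bytes): C6 BC E8 A6 91 E2 87 B0 E1 9A BE EF 85 9E E1 84 86 EA B1 AB.

C6 BC E8 A6 91 E2 87 B0 E1 9A BE EF 85 9E E1 84 86 EA B1 AB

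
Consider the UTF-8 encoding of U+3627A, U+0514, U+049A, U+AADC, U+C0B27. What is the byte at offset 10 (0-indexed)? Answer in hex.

0x9C

U+3627A → 4-byte form F0 B6 89 BA at offsets 0–3.
U+0514 → 2-byte form D4 94 at offsets 4–5.
U+049A → 2-byte form D2 9A at offsets 6–7.
U+AADC → 3-byte form EA AB 9C at offsets 8–10.
Offset 10 falls in char 4's range; it's byte 3 of EA AB 9C = 0x9C.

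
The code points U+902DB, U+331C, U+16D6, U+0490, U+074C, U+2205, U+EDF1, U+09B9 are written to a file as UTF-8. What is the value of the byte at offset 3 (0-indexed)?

0x9B

U+902DB → 4-byte form F2 90 8B 9B at offsets 0–3.
Offset 3 falls in char 1's range; it's byte 4 of F2 90 8B 9B = 0x9B.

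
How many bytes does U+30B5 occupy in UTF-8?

3

U+30B5 = 0x30B5. UTF-8 uses 1 byte below 0x80, 2 below 0x800, 3 below 0x10000, 4 up to 0x10FFFF. 0x30B5 is in U+0800–U+FFFF → 3 bytes.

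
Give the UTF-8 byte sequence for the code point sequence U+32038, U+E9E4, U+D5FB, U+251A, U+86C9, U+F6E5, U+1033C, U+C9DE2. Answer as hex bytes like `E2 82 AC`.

U+32038: 4-byte form → F0 B2 80 B8.
U+E9E4: 3-byte form → EE A7 A4.
U+D5FB: 3-byte form → ED 97 BB.
U+251A: 3-byte form → E2 94 9A.
U+86C9: 3-byte form → E8 9B 89.
U+F6E5: 3-byte form → EF 9B A5.
U+1033C: 4-byte form → F0 90 8C BC.
U+C9DE2: 4-byte form → F3 89 B7 A2.
Concatenated (27 bytes): F0 B2 80 B8 EE A7 A4 ED 97 BB E2 94 9A E8 9B 89 EF 9B A5 F0 90 8C BC F3 89 B7 A2.

F0 B2 80 B8 EE A7 A4 ED 97 BB E2 94 9A E8 9B 89 EF 9B A5 F0 90 8C BC F3 89 B7 A2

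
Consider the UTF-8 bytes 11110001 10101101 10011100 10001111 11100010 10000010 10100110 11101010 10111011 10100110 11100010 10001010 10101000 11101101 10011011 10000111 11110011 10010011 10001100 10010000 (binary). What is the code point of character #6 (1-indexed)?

U+D3310

Offset 0: leading byte 0xF1 = 11110001 → 4-byte char #1 = F1 AD 9C 8F.
Offset 4: leading byte 0xE2 = 11100010 → 3-byte char #2 = E2 82 A6.
Offset 7: leading byte 0xEA = 11101010 → 3-byte char #3 = EA BB A6.
Offset 10: leading byte 0xE2 = 11100010 → 3-byte char #4 = E2 8A A8.
Offset 13: leading byte 0xED = 11101101 → 3-byte char #5 = ED 9B 87.
Offset 16: leading byte 0xF3 = 11110011 → 4-byte char #6 = F3 93 8C 90.
Leading byte 0xF3 = 11110011 matches 11110xxx → 4-byte sequence.
Byte 1: 0xF3 = 11110011, payload 011 (3 bits).
Byte 2: 0x93 = 10010011 (10xxxxxx ✓), payload 010011.
Byte 3: 0x8C = 10001100 (10xxxxxx ✓), payload 001100.
Byte 4: 0x90 = 10010000 (10xxxxxx ✓), payload 010000.
Concatenate: 011010011001100010000 = 0xD3310 (21 bits → U+D3310).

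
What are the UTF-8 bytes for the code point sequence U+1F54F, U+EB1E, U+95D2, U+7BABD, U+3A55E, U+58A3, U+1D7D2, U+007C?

U+1F54F: 4-byte form → F0 9F 95 8F.
U+EB1E: 3-byte form → EE AC 9E.
U+95D2: 3-byte form → E9 97 92.
U+7BABD: 4-byte form → F1 BB AA BD.
U+3A55E: 4-byte form → F0 BA 95 9E.
U+58A3: 3-byte form → E5 A2 A3.
U+1D7D2: 4-byte form → F0 9D 9F 92.
U+007C: 1-byte form → 7C.
Concatenated (26 bytes): F0 9F 95 8F EE AC 9E E9 97 92 F1 BB AA BD F0 BA 95 9E E5 A2 A3 F0 9D 9F 92 7C.

F0 9F 95 8F EE AC 9E E9 97 92 F1 BB AA BD F0 BA 95 9E E5 A2 A3 F0 9D 9F 92 7C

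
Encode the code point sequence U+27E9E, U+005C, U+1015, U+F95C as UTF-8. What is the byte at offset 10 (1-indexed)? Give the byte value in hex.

0xA5

1-indexed offset 10 is 0-indexed offset 9.
U+27E9E → 4-byte form F0 A7 BA 9E at offsets 0–3.
U+005C → 1-byte form 5C at offsets 4–4.
U+1015 → 3-byte form E1 80 95 at offsets 5–7.
U+F95C → 3-byte form EF A5 9C at offsets 8–10.
Offset 9 falls in char 4's range; it's byte 2 of EF A5 9C = 0xA5.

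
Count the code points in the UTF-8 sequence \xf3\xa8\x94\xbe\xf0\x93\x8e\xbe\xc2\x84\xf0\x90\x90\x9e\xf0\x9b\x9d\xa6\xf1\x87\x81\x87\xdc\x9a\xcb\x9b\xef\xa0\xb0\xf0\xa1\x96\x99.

10

Byte at offset 0: 0xF3 = 11110011 → 4-byte char (#1). Advance 4.
Byte at offset 4: 0xF0 = 11110000 → 4-byte char (#2). Advance 4.
Byte at offset 8: 0xC2 = 11000010 → 2-byte char (#3). Advance 2.
Byte at offset 10: 0xF0 = 11110000 → 4-byte char (#4). Advance 4.
Byte at offset 14: 0xF0 = 11110000 → 4-byte char (#5). Advance 4.
Byte at offset 18: 0xF1 = 11110001 → 4-byte char (#6). Advance 4.
Byte at offset 22: 0xDC = 11011100 → 2-byte char (#7). Advance 2.
Byte at offset 24: 0xCB = 11001011 → 2-byte char (#8). Advance 2.
Byte at offset 26: 0xEF = 11101111 → 3-byte char (#9). Advance 3.
Byte at offset 29: 0xF0 = 11110000 → 4-byte char (#10). Advance 4.
Reached end at offset 33 after 10 code points.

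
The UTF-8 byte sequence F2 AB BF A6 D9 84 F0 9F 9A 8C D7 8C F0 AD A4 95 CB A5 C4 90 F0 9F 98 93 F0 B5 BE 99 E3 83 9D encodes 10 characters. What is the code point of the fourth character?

Offset 0: leading byte 0xF2 = 11110010 → 4-byte char #1 = F2 AB BF A6.
Offset 4: leading byte 0xD9 = 11011001 → 2-byte char #2 = D9 84.
Offset 6: leading byte 0xF0 = 11110000 → 4-byte char #3 = F0 9F 9A 8C.
Offset 10: leading byte 0xD7 = 11010111 → 2-byte char #4 = D7 8C.
Leading byte 0xD7 = 11010111 matches 110xxxxx → 2-byte sequence.
Byte 1: 0xD7 = 11010111, payload 10111 (5 bits).
Byte 2: 0x8C = 10001100 (10xxxxxx ✓), payload 001100.
Concatenate: 10111001100 = 0x5CC (11 bits → U+05CC).

U+05CC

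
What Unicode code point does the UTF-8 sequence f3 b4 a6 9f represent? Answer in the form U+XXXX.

Leading byte 0xF3 = 11110011 matches 11110xxx → 4-byte sequence.
Byte 1: 0xF3 = 11110011, payload 011 (3 bits).
Byte 2: 0xB4 = 10110100 (10xxxxxx ✓), payload 110100.
Byte 3: 0xA6 = 10100110 (10xxxxxx ✓), payload 100110.
Byte 4: 0x9F = 10011111 (10xxxxxx ✓), payload 011111.
Concatenate: 011110100100110011111 = 0xF499F (21 bits → U+F499F).

U+F499F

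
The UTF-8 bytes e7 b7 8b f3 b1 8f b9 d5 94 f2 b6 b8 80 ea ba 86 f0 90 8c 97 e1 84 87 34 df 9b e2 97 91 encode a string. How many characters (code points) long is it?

10

Byte at offset 0: 0xE7 = 11100111 → 3-byte char (#1). Advance 3.
Byte at offset 3: 0xF3 = 11110011 → 4-byte char (#2). Advance 4.
Byte at offset 7: 0xD5 = 11010101 → 2-byte char (#3). Advance 2.
Byte at offset 9: 0xF2 = 11110010 → 4-byte char (#4). Advance 4.
Byte at offset 13: 0xEA = 11101010 → 3-byte char (#5). Advance 3.
Byte at offset 16: 0xF0 = 11110000 → 4-byte char (#6). Advance 4.
Byte at offset 20: 0xE1 = 11100001 → 3-byte char (#7). Advance 3.
Byte at offset 23: 0x34 = 00110100 → 1-byte char (#8). Advance 1.
Byte at offset 24: 0xDF = 11011111 → 2-byte char (#9). Advance 2.
Byte at offset 26: 0xE2 = 11100010 → 3-byte char (#10). Advance 3.
Reached end at offset 29 after 10 code points.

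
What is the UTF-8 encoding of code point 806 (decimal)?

U+0326 = 0x326 = 806 decimal. In range U+0080–U+07FF → 2-byte form: 110xxxxx 10xxxxxx.
Binary (11 bits): 01100100110.
Split 5+6: 01100 | 100110.
Byte 1: 11001100 = 0xCC.
Byte 2: 10100110 = 0xA6.

CC A6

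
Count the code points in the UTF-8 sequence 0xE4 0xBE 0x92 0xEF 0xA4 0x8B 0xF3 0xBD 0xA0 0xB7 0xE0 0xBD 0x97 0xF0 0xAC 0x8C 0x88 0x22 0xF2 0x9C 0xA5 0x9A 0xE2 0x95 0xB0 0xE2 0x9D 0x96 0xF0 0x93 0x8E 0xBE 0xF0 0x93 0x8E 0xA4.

11

Byte at offset 0: 0xE4 = 11100100 → 3-byte char (#1). Advance 3.
Byte at offset 3: 0xEF = 11101111 → 3-byte char (#2). Advance 3.
Byte at offset 6: 0xF3 = 11110011 → 4-byte char (#3). Advance 4.
Byte at offset 10: 0xE0 = 11100000 → 3-byte char (#4). Advance 3.
Byte at offset 13: 0xF0 = 11110000 → 4-byte char (#5). Advance 4.
Byte at offset 17: 0x22 = 00100010 → 1-byte char (#6). Advance 1.
Byte at offset 18: 0xF2 = 11110010 → 4-byte char (#7). Advance 4.
Byte at offset 22: 0xE2 = 11100010 → 3-byte char (#8). Advance 3.
Byte at offset 25: 0xE2 = 11100010 → 3-byte char (#9). Advance 3.
Byte at offset 28: 0xF0 = 11110000 → 4-byte char (#10). Advance 4.
Byte at offset 32: 0xF0 = 11110000 → 4-byte char (#11). Advance 4.
Reached end at offset 36 after 11 code points.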